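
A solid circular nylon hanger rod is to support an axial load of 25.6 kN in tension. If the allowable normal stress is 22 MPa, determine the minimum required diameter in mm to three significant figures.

38.5 mm

Required area A ≥ P/σ_allow = 25600/22 = 1164 mm².
For a solid circular section, d ≥ √(4A/π) = 38.49 mm.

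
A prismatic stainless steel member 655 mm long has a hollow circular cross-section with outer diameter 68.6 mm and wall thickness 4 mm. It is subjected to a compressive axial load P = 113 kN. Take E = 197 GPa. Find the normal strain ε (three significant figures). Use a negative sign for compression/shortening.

-7.07e-04

A = 811.8 mm².
σ = N/A = -139.2 MPa; ε = σ/E = -139.2/197000 = -7.066e-04.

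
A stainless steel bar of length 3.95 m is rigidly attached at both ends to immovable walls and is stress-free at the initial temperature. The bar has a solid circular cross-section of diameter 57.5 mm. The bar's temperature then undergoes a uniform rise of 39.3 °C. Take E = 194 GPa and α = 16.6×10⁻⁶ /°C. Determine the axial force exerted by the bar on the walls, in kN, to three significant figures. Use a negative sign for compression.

-329 kN

Free thermal expansion αLΔT = 16.6e-6 · 3950 · 39.3 = 2.577 mm.
The walls impose strain ε = −(2.577)/3950 = -6.5238e-04; σ = Eε = 194000 · -6.5238e-04 = -126.6 MPa.
Wall reaction R = σ·A = -126.6·2597 = -328600 N = -328.6 kN.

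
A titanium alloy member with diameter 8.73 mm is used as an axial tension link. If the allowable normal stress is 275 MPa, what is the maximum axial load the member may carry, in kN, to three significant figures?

A = 59.86 mm².
P_max = σ_allow · A = 275 · 59.86 = 16460 N = 16.46 kN.

16.5 kN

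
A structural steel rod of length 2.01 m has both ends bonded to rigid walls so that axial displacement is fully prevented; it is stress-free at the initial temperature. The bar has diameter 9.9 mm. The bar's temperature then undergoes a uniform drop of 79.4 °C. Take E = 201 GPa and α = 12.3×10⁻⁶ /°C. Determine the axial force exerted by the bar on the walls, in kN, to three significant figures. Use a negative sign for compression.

15.1 kN

Free thermal expansion αLΔT = 12.3e-6 · 2010 · -79.4 = -1.963 mm.
The walls impose strain ε = −(-1.963)/2010 = 9.7662e-04; σ = Eε = 201000 · 9.7662e-04 = 196.3 MPa.
Wall reaction R = σ·A = 196.3·76.98 = 15110 N = 15.11 kN.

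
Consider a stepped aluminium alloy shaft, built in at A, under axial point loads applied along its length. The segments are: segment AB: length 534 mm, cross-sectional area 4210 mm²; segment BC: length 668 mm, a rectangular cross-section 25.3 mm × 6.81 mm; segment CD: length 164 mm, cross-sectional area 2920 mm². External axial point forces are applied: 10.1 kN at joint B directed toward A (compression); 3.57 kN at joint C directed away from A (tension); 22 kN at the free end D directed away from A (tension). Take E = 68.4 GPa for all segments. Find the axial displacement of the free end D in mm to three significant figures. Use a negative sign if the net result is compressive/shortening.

Internal axial forces (sectioning from the free end, tension +): N_CD = 22 kN, N_BC = 25.57 kN, N_AB = 15.47 kN.
A_BC = 172.3 mm².
δ_AB = 15470·534/(4210·68400) = 0.02869 mm
δ_BC = 25570·668/(172.3·68400) = 1.449 mm
δ_CD = 22000·164/(2920·68400) = 0.01806 mm
δ = Σδ_i = 1.496 mm.

1.50 mm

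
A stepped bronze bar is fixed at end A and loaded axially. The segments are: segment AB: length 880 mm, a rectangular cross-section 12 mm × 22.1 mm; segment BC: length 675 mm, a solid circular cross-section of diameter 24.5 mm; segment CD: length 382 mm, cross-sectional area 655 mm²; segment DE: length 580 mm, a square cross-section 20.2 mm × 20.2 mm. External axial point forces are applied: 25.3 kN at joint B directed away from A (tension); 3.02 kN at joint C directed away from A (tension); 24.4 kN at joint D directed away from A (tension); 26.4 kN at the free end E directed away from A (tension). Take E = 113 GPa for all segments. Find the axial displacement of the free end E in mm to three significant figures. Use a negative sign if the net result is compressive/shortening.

Internal axial forces (sectioning from the free end, tension +): N_DE = 26.4 kN, N_CD = 50.8 kN, N_BC = 53.82 kN, N_AB = 79.12 kN.
A_AB = 265.2 mm².
A_BC = 471.4 mm².
A_DE = 408 mm².
δ_AB = 79120·880/(265.2·113000) = 2.323 mm
δ_BC = 53820·675/(471.4·113000) = 0.6819 mm
δ_CD = 50800·382/(655·113000) = 0.2622 mm
δ_DE = 26400·580/(408·113000) = 0.3321 mm
δ = Σδ_i = 3.6 mm.

3.60 mm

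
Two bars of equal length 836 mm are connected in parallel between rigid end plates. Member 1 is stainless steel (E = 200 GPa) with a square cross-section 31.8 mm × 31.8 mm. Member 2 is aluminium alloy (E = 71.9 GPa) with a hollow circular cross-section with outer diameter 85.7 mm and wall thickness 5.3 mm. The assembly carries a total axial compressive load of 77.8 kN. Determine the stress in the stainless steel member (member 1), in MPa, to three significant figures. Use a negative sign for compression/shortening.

-52.1 MPa

A_1 = 1011 mm².
A_2 = 1339 mm².
Equal strain + equilibrium ⇒ each member carries load in proportion to AE: A₁E₁ = 202200000 N, A₂E₂ = 96250000 N, ΣAE = 298500000 N.
σ₁ = P·E₁/ΣAE = -77800·200000/298500000 = -52.13 MPa.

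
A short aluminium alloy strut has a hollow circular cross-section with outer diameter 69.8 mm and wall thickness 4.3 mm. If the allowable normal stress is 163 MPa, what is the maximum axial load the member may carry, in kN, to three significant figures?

A = 884.8 mm².
P_max = σ_allow · A = 163 · 884.8 = 144200 N = 144.2 kN.

144 kN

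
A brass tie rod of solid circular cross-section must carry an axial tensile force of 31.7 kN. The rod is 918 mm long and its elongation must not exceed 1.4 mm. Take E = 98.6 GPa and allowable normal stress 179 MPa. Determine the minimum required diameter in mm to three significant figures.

Required area A ≥ P/σ_allow = 31700/179 = 177.1 mm².
For a solid circular section, d ≥ √(4A/π) = 15.02 mm.
Elongation limit: A ≥ PL/(Eδ_allow) = 31700·918/(98600·1.4) = 210.8 mm² ⇒ d ≥ 16.38 mm.
The elongation limit governs.

16.4 mm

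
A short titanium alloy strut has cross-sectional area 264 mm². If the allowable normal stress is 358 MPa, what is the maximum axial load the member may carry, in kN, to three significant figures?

P_max = σ_allow · A = 358 · 264 = 94510 N = 94.51 kN.

94.5 kN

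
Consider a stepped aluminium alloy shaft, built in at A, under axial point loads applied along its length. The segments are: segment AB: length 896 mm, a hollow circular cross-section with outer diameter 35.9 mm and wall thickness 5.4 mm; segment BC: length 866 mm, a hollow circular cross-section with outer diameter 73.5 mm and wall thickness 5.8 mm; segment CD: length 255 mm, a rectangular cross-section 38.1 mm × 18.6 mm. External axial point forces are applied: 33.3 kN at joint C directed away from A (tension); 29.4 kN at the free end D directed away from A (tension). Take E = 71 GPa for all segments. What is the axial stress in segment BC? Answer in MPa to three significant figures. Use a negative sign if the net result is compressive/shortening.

50.8 MPa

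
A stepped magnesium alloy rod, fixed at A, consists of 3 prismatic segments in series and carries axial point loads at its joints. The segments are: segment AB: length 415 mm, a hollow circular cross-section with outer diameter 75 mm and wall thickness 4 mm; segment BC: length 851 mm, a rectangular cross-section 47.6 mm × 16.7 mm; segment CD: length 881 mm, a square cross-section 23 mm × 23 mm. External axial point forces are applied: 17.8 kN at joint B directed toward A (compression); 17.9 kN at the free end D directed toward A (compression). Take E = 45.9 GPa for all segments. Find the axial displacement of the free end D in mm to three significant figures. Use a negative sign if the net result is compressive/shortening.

-1.43 mm

Internal axial forces (sectioning from the free end, tension +): N_CD = -17.9 kN, N_BC = -17.9 kN, N_AB = -35.7 kN.
A_AB = 892.2 mm².
A_BC = 794.9 mm².
A_CD = 529 mm².
δ_AB = -35700·415/(892.2·45900) = -0.3618 mm
δ_BC = -17900·851/(794.9·45900) = -0.4175 mm
δ_CD = -17900·881/(529·45900) = -0.6495 mm
δ = Σδ_i = -1.429 mm.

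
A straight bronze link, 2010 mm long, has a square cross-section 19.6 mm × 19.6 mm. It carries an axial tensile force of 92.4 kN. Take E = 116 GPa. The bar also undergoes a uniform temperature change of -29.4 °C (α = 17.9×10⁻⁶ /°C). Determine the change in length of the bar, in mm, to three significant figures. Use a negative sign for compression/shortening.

A = 384.2 mm².
δ_mech = NL/(AE) = 92400·2010/(384.2·116000) = 4.168 mm.
δ_thermal = αLΔT = 17.9e-6·2010·-29.4 = -1.058 mm.
δ = δ_mech + δ_thermal = 3.11 mm.

3.11 mm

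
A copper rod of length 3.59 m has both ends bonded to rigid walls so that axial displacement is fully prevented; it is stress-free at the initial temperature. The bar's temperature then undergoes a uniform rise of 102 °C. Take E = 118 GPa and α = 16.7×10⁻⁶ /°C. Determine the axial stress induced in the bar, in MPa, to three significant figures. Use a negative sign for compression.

Free thermal expansion αLΔT = 16.7e-6 · 3590 · 102 = 6.115 mm.
The walls impose strain ε = −(6.115)/3590 = -1.7034e-03; σ = Eε = 118000 · -1.7034e-03 = -201 MPa.

-201 MPa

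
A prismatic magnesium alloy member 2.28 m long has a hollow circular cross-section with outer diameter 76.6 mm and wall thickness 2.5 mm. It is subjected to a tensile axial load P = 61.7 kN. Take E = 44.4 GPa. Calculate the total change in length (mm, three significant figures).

5.44 mm

A = 582 mm².
δ_mech = NL/(AE) = 61700·2280/(582·44400) = 5.444 mm.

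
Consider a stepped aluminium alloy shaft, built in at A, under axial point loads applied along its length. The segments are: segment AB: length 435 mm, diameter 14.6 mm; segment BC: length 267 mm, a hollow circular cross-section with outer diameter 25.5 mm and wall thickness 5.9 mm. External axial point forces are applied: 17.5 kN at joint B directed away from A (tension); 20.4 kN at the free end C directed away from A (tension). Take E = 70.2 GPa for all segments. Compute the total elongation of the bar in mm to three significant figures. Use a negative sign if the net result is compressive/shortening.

Internal axial forces (sectioning from the free end, tension +): N_BC = 20.4 kN, N_AB = 37.9 kN.
A_AB = 167.4 mm².
A_BC = 363.3 mm².
δ_AB = 37900·435/(167.4·70200) = 1.403 mm
δ_BC = 20400·267/(363.3·70200) = 0.2136 mm
δ = Σδ_i = 1.616 mm.

1.62 mm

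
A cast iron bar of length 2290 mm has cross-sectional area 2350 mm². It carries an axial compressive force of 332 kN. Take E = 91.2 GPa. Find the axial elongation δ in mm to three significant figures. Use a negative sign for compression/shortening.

-3.55 mm

δ_mech = NL/(AE) = -332000·2290/(2350·91200) = -3.547 mm.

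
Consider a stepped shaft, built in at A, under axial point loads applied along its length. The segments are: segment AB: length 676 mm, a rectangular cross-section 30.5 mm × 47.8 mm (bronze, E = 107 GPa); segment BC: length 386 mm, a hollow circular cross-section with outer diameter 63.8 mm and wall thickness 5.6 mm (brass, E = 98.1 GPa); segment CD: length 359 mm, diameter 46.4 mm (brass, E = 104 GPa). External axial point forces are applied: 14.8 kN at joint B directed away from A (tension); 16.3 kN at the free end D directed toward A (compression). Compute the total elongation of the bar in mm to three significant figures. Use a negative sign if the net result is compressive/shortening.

Internal axial forces (sectioning from the free end, tension +): N_CD = -16.3 kN, N_BC = -16.3 kN, N_AB = -1.5 kN.
A_AB = 1458 mm².
A_BC = 1024 mm².
A_CD = 1691 mm².
δ_AB = -1500·676/(1458·107000) = -0.0065 mm
δ_BC = -16300·386/(1024·98100) = -0.06264 mm
δ_CD = -16300·359/(1691·104000) = -0.03328 mm
δ = Σδ_i = -0.1024 mm.

-0.102 mm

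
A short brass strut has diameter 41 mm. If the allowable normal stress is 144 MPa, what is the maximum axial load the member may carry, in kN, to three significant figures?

190 kN

A = 1320 mm².
P_max = σ_allow · A = 144 · 1320 = 190100 N = 190.1 kN.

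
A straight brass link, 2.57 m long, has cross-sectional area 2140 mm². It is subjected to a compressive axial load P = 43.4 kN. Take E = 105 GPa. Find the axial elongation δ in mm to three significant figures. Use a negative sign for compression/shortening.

δ_mech = NL/(AE) = -43400·2570/(2140·105000) = -0.4964 mm.

-0.496 mm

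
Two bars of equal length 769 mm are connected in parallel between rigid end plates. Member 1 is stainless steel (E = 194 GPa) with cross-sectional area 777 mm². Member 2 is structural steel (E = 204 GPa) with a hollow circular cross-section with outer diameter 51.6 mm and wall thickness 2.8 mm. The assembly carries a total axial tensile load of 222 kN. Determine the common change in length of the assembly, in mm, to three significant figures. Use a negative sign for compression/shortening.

0.716 mm

A_2 = 429.3 mm².
Equal strain + equilibrium ⇒ each member carries load in proportion to AE: A₁E₁ = 150700000 N, A₂E₂ = 87570000 N, ΣAE = 238300000 N.
δ = PL/ΣAE = 222000·769/238300000 = 0.7164 mm.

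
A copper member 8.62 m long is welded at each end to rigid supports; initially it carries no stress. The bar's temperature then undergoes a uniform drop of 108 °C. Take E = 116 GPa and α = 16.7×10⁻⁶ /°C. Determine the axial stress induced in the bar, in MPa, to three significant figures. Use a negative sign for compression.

209 MPa

Free thermal expansion αLΔT = 16.7e-6 · 8620 · -108 = -15.55 mm.
The walls impose strain ε = −(-15.55)/8620 = 1.8036e-03; σ = Eε = 116000 · 1.8036e-03 = 209.2 MPa.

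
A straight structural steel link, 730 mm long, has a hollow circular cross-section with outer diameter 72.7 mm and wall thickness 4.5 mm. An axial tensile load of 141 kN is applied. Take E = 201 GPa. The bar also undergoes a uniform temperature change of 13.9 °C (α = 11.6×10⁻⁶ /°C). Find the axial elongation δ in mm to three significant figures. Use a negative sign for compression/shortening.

0.649 mm

A = 964.2 mm².
δ_mech = NL/(AE) = 141000·730/(964.2·201000) = 0.5311 mm.
δ_thermal = αLΔT = 11.6e-6·730·13.9 = 0.1177 mm.
δ = δ_mech + δ_thermal = 0.6488 mm.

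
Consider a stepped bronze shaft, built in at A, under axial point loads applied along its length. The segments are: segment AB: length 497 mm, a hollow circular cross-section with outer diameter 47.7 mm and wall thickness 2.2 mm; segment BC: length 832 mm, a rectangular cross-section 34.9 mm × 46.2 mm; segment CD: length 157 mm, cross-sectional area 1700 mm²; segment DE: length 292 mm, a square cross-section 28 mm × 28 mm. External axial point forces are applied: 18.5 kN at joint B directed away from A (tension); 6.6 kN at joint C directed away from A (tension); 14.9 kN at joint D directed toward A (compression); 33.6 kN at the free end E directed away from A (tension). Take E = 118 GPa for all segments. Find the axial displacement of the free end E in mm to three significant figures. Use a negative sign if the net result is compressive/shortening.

0.818 mm

Internal axial forces (sectioning from the free end, tension +): N_DE = 33.6 kN, N_CD = 18.7 kN, N_BC = 25.3 kN, N_AB = 43.8 kN.
A_AB = 314.5 mm².
A_BC = 1612 mm².
A_DE = 784 mm².
δ_AB = 43800·497/(314.5·118000) = 0.5866 mm
δ_BC = 25300·832/(1612·118000) = 0.1106 mm
δ_CD = 18700·157/(1700·118000) = 0.01464 mm
δ_DE = 33600·292/(784·118000) = 0.1061 mm
δ = Σδ_i = 0.818 mm.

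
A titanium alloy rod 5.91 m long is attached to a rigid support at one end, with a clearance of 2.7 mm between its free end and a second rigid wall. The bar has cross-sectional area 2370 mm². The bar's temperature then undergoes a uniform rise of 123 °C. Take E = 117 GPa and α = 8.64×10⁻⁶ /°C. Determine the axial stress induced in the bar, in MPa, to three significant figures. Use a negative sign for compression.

-70.9 MPa

Free thermal expansion αLΔT = 8.64e-6 · 5910 · 123 = 6.281 mm.
The walls engage after the gap closes; constrained expansion = 6.281 − 2.7 = 3.581 mm.
The walls impose strain ε = −(3.581)/5910 = -6.0587e-04; σ = Eε = 117000 · -6.0587e-04 = -70.89 MPa.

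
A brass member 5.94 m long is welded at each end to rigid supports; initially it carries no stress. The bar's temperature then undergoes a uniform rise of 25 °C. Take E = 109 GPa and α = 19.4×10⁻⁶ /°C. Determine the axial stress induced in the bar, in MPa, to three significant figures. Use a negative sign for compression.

-52.9 MPa

Free thermal expansion αLΔT = 19.4e-6 · 5940 · 25 = 2.881 mm.
The walls impose strain ε = −(2.881)/5940 = -4.8500e-04; σ = Eε = 109000 · -4.8500e-04 = -52.86 MPa.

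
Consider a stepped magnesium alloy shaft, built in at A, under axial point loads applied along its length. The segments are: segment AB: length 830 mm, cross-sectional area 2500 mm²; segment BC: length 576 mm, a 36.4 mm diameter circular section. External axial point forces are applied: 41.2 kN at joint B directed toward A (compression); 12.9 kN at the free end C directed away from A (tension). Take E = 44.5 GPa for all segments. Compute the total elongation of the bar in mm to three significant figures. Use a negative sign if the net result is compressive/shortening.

-0.0507 mm

Internal axial forces (sectioning from the free end, tension +): N_BC = 12.9 kN, N_AB = -28.3 kN.
A_BC = 1041 mm².
δ_AB = -28300·830/(2500·44500) = -0.2111 mm
δ_BC = 12900·576/(1041·44500) = 0.1605 mm
δ = Σδ_i = -0.05068 mm.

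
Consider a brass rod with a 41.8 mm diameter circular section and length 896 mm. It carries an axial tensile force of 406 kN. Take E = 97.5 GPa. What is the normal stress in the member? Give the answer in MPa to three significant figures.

A = 1372 mm².
σ = N/A = 406000/1372 = 295.9 MPa.

296 MPa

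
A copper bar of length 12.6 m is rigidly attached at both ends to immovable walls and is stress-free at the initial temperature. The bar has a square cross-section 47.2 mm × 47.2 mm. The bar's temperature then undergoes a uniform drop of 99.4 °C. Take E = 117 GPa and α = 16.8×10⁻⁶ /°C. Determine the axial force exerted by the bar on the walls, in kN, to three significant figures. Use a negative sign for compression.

Free thermal expansion αLΔT = 16.8e-6 · 12600 · -99.4 = -21.04 mm.
The walls impose strain ε = −(-21.04)/12600 = 1.6699e-03; σ = Eε = 117000 · 1.6699e-03 = 195.4 MPa.
Wall reaction R = σ·A = 195.4·2228 = 435300 N = 435.3 kN.

435 kN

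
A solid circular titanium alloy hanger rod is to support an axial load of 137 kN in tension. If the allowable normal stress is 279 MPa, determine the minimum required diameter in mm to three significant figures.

25.0 mm

Required area A ≥ P/σ_allow = 137000/279 = 491 mm².
For a solid circular section, d ≥ √(4A/π) = 25 mm.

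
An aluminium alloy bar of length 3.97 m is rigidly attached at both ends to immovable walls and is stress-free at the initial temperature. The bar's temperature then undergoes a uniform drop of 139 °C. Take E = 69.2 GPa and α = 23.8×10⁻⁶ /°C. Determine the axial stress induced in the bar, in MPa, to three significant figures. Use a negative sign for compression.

229 MPa

Free thermal expansion αLΔT = 23.8e-6 · 3970 · -139 = -13.13 mm.
The walls impose strain ε = −(-13.13)/3970 = 3.3082e-03; σ = Eε = 69200 · 3.3082e-03 = 228.9 MPa.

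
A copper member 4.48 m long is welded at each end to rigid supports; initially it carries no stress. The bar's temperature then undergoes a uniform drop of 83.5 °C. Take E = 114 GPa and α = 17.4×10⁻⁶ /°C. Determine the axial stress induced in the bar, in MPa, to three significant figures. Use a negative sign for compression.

166 MPa

Free thermal expansion αLΔT = 17.4e-6 · 4480 · -83.5 = -6.509 mm.
The walls impose strain ε = −(-6.509)/4480 = 1.4529e-03; σ = Eε = 114000 · 1.4529e-03 = 165.6 MPa.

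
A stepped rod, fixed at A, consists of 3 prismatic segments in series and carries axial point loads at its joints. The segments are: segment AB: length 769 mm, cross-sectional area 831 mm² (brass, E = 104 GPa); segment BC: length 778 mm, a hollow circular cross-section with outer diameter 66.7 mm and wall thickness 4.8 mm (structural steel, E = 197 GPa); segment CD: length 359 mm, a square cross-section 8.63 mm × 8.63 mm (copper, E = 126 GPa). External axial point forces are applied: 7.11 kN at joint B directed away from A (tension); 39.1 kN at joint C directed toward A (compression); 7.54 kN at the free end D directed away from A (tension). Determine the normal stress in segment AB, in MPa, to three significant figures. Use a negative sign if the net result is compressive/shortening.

Internal axial forces (sectioning from the free end, tension +): N_CD = 7.54 kN, N_BC = -31.56 kN, N_AB = -24.45 kN.
σ_AB = N_AB/A_AB = -24450/831 = -29.42 MPa.

-29.4 MPa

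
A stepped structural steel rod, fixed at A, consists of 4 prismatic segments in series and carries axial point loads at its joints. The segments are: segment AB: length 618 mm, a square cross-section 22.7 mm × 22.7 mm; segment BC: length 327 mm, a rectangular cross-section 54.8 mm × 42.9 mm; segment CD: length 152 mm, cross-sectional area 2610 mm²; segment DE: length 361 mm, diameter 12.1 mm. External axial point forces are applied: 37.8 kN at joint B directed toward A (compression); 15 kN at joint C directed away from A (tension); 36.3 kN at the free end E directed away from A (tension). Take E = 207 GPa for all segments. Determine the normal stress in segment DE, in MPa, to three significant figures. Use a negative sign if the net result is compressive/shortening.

316 MPa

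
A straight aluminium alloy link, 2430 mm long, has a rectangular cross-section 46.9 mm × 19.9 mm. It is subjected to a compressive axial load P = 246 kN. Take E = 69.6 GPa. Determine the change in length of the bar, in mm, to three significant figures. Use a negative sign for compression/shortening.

A = 933.3 mm².
δ_mech = NL/(AE) = -246000·2430/(933.3·69600) = -9.203 mm.

-9.20 mm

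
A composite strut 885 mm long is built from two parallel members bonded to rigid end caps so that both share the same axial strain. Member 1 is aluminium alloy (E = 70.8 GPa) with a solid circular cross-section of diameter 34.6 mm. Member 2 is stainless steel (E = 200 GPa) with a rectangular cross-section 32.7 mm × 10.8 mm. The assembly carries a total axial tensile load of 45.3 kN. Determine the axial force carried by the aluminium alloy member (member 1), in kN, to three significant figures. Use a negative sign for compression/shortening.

A_1 = 940.2 mm².
A_2 = 353.2 mm².
Equal strain + equilibrium ⇒ each member carries load in proportion to AE: A₁E₁ = 66570000 N, A₂E₂ = 70630000 N, ΣAE = 137200000 N.
F₁ = P·A₁E₁/ΣAE = 45300·66570000/137200000 = 21980 N.

22.0 kN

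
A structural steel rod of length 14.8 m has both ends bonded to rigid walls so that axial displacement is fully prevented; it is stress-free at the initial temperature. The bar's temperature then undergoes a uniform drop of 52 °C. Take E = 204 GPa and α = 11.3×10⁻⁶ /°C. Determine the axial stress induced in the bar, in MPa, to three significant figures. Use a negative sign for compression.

120 MPa

Free thermal expansion αLΔT = 11.3e-6 · 14800 · -52 = -8.696 mm.
The walls impose strain ε = −(-8.696)/14800 = 5.8760e-04; σ = Eε = 204000 · 5.8760e-04 = 119.9 MPa.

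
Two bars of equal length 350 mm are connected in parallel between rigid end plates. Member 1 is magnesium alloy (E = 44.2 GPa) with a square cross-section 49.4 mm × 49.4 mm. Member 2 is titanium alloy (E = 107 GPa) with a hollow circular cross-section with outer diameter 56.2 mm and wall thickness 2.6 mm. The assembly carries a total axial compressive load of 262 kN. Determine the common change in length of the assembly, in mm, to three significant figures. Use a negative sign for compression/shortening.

-0.593 mm

A_1 = 2440 mm².
A_2 = 437.8 mm².
Equal strain + equilibrium ⇒ each member carries load in proportion to AE: A₁E₁ = 107900000 N, A₂E₂ = 46850000 N, ΣAE = 154700000 N.
δ = PL/ΣAE = -262000·350/154700000 = -0.5927 mm.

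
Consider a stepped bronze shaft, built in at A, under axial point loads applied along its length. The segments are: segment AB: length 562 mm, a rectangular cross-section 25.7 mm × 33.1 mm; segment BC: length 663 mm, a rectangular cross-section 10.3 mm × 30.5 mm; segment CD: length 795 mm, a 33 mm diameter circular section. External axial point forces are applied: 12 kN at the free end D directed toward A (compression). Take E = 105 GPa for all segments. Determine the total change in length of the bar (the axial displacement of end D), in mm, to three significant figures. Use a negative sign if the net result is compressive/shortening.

Internal axial forces (sectioning from the free end, tension +): N_CD = -12 kN, N_BC = -12 kN, N_AB = -12 kN.
A_AB = 850.7 mm².
A_BC = 314.2 mm².
A_CD = 855.3 mm².
δ_AB = -12000·562/(850.7·105000) = -0.0755 mm
δ_BC = -12000·663/(314.2·105000) = -0.2412 mm
δ_CD = -12000·795/(855.3·105000) = -0.1062 mm
δ = Σδ_i = -0.4229 mm.

-0.423 mm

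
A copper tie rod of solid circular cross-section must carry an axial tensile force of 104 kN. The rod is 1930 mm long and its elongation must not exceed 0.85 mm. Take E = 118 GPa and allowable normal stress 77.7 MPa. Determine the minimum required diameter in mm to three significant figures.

50.5 mm

Required area A ≥ P/σ_allow = 104000/77.7 = 1338 mm².
For a solid circular section, d ≥ √(4A/π) = 41.28 mm.
Elongation limit: A ≥ PL/(Eδ_allow) = 104000·1930/(118000·0.85) = 2001 mm² ⇒ d ≥ 50.48 mm.
The elongation limit governs.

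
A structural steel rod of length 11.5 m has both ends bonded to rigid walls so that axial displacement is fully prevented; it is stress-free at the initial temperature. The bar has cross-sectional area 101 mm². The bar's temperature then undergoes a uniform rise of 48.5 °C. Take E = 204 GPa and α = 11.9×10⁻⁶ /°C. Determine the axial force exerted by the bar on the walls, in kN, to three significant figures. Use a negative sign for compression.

Free thermal expansion αLΔT = 11.9e-6 · 11500 · 48.5 = 6.637 mm.
The walls impose strain ε = −(6.637)/11500 = -5.7715e-04; σ = Eε = 204000 · -5.7715e-04 = -117.7 MPa.
Wall reaction R = σ·A = -117.7·101 = -11890 N = -11.89 kN.

-11.9 kN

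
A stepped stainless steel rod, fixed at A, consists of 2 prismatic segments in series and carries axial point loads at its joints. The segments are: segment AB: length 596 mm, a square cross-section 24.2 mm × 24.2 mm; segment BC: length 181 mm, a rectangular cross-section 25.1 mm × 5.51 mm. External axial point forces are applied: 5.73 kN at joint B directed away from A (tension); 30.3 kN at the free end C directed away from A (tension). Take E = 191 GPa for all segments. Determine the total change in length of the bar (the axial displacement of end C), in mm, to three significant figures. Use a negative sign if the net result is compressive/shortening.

0.400 mm

Internal axial forces (sectioning from the free end, tension +): N_BC = 30.3 kN, N_AB = 36.03 kN.
A_AB = 585.6 mm².
A_BC = 138.3 mm².
δ_AB = 36030·596/(585.6·191000) = 0.192 mm
δ_BC = 30300·181/(138.3·191000) = 0.2076 mm
δ = Σδ_i = 0.3996 mm.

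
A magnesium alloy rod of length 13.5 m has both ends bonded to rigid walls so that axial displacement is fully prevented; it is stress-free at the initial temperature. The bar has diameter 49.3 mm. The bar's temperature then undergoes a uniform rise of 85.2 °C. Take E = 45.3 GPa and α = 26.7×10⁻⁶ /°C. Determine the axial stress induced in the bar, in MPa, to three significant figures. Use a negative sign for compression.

-103 MPa

Free thermal expansion αLΔT = 26.7e-6 · 13500 · 85.2 = 30.71 mm.
The walls impose strain ε = −(30.71)/13500 = -2.2748e-03; σ = Eε = 45300 · -2.2748e-03 = -103.1 MPa.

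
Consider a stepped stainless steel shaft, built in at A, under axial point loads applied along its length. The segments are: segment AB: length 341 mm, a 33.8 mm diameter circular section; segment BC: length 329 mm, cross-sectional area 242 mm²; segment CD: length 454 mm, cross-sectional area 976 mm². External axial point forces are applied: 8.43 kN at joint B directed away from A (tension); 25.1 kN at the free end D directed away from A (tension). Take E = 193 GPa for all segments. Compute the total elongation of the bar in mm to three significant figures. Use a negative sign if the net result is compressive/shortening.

Internal axial forces (sectioning from the free end, tension +): N_CD = 25.1 kN, N_BC = 25.1 kN, N_AB = 33.53 kN.
A_AB = 897.3 mm².
δ_AB = 33530·341/(897.3·193000) = 0.06602 mm
δ_BC = 25100·329/(242·193000) = 0.1768 mm
δ_CD = 25100·454/(976·193000) = 0.0605 mm
δ = Σδ_i = 0.3033 mm.

0.303 mm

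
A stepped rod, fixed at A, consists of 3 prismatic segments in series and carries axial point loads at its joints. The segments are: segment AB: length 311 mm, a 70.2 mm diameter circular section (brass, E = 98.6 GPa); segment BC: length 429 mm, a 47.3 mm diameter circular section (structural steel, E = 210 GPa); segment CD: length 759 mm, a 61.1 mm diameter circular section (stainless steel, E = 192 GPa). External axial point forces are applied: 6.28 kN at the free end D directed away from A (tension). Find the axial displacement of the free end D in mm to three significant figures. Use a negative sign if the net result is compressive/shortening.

Internal axial forces (sectioning from the free end, tension +): N_CD = 6.28 kN, N_BC = 6.28 kN, N_AB = 6.28 kN.
A_AB = 3870 mm².
A_BC = 1757 mm².
A_CD = 2932 mm².
δ_AB = 6280·311/(3870·98600) = 0.005118 mm
δ_BC = 6280·429/(1757·210000) = 0.007301 mm
δ_CD = 6280·759/(2932·192000) = 0.008467 mm
δ = Σδ_i = 0.02089 mm.

0.0209 mm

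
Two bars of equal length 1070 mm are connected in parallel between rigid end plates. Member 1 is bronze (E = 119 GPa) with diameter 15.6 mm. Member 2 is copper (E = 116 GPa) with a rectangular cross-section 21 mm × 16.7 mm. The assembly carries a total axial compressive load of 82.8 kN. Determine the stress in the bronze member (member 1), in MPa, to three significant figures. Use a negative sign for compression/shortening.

-155 MPa

A_1 = 191.1 mm².
A_2 = 350.7 mm².
Equal strain + equilibrium ⇒ each member carries load in proportion to AE: A₁E₁ = 22750000 N, A₂E₂ = 40680000 N, ΣAE = 63430000 N.
σ₁ = P·E₁/ΣAE = -82800·119000/63430000 = -155.3 MPa.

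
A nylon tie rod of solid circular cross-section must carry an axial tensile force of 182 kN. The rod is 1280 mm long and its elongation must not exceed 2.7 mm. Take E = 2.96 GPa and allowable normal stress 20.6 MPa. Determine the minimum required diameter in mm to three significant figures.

193 mm

Required area A ≥ P/σ_allow = 182000/20.6 = 8835 mm².
For a solid circular section, d ≥ √(4A/π) = 106.1 mm.
Elongation limit: A ≥ PL/(Eδ_allow) = 182000·1280/(2960·2.7) = 29150 mm² ⇒ d ≥ 192.6 mm.
The elongation limit governs.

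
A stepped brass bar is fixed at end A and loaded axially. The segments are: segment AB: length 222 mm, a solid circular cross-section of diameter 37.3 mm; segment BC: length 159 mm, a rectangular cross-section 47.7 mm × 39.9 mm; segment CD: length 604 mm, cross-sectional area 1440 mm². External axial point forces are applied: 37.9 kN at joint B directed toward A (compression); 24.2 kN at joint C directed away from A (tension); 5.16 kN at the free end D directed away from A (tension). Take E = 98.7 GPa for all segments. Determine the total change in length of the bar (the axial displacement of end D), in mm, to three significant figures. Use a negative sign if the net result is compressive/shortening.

Internal axial forces (sectioning from the free end, tension +): N_CD = 5.16 kN, N_BC = 29.36 kN, N_AB = -8.54 kN.
A_AB = 1093 mm².
A_BC = 1903 mm².
δ_AB = -8540·222/(1093·98700) = -0.01758 mm
δ_BC = 29360·159/(1903·98700) = 0.02485 mm
δ_CD = 5160·604/(1440·98700) = 0.02193 mm
δ = Σδ_i = 0.0292 mm.

0.0292 mm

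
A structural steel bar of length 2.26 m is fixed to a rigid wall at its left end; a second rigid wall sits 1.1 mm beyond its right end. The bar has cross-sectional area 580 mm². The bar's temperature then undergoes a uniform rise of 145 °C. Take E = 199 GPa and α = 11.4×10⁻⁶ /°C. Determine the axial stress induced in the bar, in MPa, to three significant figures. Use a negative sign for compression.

Free thermal expansion αLΔT = 11.4e-6 · 2260 · 145 = 3.736 mm.
The walls engage after the gap closes; constrained expansion = 3.736 − 1.1 = 2.636 mm.
The walls impose strain ε = −(2.636)/2260 = -1.1663e-03; σ = Eε = 199000 · -1.1663e-03 = -232.1 MPa.

-232 MPa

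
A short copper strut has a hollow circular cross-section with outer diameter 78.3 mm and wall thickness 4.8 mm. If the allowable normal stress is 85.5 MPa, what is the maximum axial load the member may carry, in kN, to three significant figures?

94.8 kN

A = 1108 mm².
P_max = σ_allow · A = 85.5 · 1108 = 94760 N = 94.76 kN.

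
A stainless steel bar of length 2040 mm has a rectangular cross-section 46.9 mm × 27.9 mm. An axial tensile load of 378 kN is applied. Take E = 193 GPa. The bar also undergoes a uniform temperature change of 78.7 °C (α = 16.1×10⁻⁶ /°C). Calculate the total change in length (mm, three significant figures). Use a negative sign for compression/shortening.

A = 1309 mm².
δ_mech = NL/(AE) = 378000·2040/(1309·193000) = 3.053 mm.
δ_thermal = αLΔT = 16.1e-6·2040·78.7 = 2.585 mm.
δ = δ_mech + δ_thermal = 5.638 mm.

5.64 mm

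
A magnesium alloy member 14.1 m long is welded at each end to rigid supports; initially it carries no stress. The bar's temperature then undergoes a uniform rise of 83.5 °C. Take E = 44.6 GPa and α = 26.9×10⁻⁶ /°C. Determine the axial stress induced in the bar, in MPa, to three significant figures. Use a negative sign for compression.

Free thermal expansion αLΔT = 26.9e-6 · 14100 · 83.5 = 31.67 mm.
The walls impose strain ε = −(31.67)/14100 = -2.2461e-03; σ = Eε = 44600 · -2.2461e-03 = -100.2 MPa.

-100 MPa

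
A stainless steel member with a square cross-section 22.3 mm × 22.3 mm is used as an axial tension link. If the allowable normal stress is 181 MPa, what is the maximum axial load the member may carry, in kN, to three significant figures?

90.0 kN

A = 497.3 mm².
P_max = σ_allow · A = 181 · 497.3 = 90010 N = 90.01 kN.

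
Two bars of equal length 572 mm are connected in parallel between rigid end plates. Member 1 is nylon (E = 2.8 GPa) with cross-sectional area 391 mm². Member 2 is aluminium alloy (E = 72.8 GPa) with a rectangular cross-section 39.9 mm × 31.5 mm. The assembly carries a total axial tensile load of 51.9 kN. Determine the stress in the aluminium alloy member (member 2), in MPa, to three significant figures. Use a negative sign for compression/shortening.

A_2 = 1257 mm².
Equal strain + equilibrium ⇒ each member carries load in proportion to AE: A₁E₁ = 1095000 N, A₂E₂ = 91500000 N, ΣAE = 92590000 N.
σ₂ = P·E₂/ΣAE = 51900·72800/92590000 = 40.81 MPa.

40.8 MPa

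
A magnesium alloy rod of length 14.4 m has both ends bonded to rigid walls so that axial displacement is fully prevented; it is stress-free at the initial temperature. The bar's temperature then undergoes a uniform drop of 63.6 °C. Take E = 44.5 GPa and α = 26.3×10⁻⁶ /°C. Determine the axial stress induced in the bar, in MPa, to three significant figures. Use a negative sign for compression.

74.4 MPa

Free thermal expansion αLΔT = 26.3e-6 · 14400 · -63.6 = -24.09 mm.
The walls impose strain ε = −(-24.09)/14400 = 1.6727e-03; σ = Eε = 44500 · 1.6727e-03 = 74.43 MPa.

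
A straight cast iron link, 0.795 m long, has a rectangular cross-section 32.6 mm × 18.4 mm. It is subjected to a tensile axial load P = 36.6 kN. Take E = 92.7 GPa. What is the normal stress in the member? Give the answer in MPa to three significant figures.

61.0 MPa

A = 599.8 mm².
σ = N/A = 36600/599.8 = 61.02 MPa.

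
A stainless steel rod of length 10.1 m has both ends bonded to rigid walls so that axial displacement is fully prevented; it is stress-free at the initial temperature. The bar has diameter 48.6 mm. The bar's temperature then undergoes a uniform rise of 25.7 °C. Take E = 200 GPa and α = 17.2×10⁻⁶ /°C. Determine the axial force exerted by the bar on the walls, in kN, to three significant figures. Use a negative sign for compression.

Free thermal expansion αLΔT = 17.2e-6 · 10100 · 25.7 = 4.465 mm.
The walls impose strain ε = −(4.465)/10100 = -4.4204e-04; σ = Eε = 200000 · -4.4204e-04 = -88.41 MPa.
Wall reaction R = σ·A = -88.41·1855 = -164000 N = -164 kN.

-164 kN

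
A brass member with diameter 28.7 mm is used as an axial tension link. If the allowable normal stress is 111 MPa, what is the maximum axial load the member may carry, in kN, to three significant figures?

71.8 kN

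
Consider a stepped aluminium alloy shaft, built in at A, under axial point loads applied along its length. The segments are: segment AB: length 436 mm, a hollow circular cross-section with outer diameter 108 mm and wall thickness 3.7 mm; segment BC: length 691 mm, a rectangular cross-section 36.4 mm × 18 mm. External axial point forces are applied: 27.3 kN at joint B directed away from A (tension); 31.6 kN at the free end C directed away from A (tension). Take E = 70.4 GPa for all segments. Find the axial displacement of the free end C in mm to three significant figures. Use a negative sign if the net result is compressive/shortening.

0.774 mm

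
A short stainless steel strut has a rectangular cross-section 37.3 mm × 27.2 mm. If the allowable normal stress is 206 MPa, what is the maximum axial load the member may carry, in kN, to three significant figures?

209 kN

A = 1015 mm².
P_max = σ_allow · A = 206 · 1015 = 209000 N = 209 kN.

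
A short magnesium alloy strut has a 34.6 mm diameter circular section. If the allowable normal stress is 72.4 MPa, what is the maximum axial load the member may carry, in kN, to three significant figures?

A = 940.2 mm².
P_max = σ_allow · A = 72.4 · 940.2 = 68070 N = 68.07 kN.

68.1 kN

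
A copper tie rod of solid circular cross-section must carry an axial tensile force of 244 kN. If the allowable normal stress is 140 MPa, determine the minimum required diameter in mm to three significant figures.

47.1 mm

Required area A ≥ P/σ_allow = 244000/140 = 1743 mm².
For a solid circular section, d ≥ √(4A/π) = 47.11 mm.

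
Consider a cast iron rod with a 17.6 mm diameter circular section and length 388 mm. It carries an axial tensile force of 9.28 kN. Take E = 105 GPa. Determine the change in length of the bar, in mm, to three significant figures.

0.141 mm

A = 243.3 mm².
δ_mech = NL/(AE) = 9280·388/(243.3·105000) = 0.141 mm.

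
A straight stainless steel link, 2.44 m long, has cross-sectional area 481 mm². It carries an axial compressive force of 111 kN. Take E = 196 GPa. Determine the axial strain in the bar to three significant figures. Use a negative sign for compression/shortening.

σ = N/A = -230.8 MPa; ε = σ/E = -230.8/196000 = -1.177e-03.

-0.00118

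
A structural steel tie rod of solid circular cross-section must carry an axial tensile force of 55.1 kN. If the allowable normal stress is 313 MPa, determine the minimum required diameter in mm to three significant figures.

Required area A ≥ P/σ_allow = 55100/313 = 176 mm².
For a solid circular section, d ≥ √(4A/π) = 14.97 mm.

15.0 mm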